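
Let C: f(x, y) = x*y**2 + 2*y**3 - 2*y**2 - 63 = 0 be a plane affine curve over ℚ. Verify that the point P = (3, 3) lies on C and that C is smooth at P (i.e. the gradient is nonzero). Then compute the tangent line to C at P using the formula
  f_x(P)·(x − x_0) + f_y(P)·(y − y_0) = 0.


Tangent line at P: 9*x + 60*y - 207 = 0.

Step 1: f(3, 3) = 0, so P lies on C.
Step 2: partial derivatives
  f_x(x, y) = y**2, f_y(x, y) = 2*x*y + 6*y**2 - 4*y.
  f_x(P) = 9, f_y(P) = 60 (gradient nonzero, so P is smooth).
Step 3: tangent line at P: 9·(x − 3) + 60·(y − 3) = 0.
Expanding: 9*x + 60*y - 207 = 0.


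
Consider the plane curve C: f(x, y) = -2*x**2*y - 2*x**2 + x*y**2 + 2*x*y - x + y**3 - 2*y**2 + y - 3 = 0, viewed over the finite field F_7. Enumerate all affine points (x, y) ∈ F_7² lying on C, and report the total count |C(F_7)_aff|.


Affine F_7-points: {(0, 5), (0, 6), (1, 2), (3, 3), (4, 3), (4, 4), (4, 5), (6, 2), (6, 4)}; count = 9.

For each of the 49 pairs (x, y) ∈ F_7², evaluate f(x, y) mod 7. Record the zeros.
  x = 0: [0↦4, 1↦4, 2↦6, 3↦2, 4↦5, 5↦0, 6↦0]  zeros at y ∈ {5, 6}
  x = 1: [0↦1, 1↦2, 2↦0, 3↦1, 4↦4, 5↦1, 6↦5]  zeros at y ∈ {2}
  x = 2: [0↦1, 1↦6, 2↦3, 3↦5, 4↦4, 5↦6, 6↦3]  zeros at y ∈ ∅
  x = 3: [0↦4, 1↦2, 2↦1, 3↦0, 4↦5, 5↦1, 6↦1]  zeros at y ∈ {3}
  x = 4: [0↦3, 1↦4, 2↦1, 3↦0, 4↦0, 5↦0, 6↦6]  zeros at y ∈ {3, 4, 5}
  x = 5: [0↦5, 1↦5, 2↦3, 3↦5, 4↦3, 5↦3, 6↦4]  zeros at y ∈ ∅
  x = 6: [0↦3, 1↦5, 2↦0, 3↦1, 4↦0, 5↦3, 6↦2]  zeros at y ∈ {2, 4}
Collecting zeros: affine points = {(0, 5), (0, 6), (1, 2), (3, 3), (4, 3), (4, 4), (4, 5), (6, 2), (6, 4)}.
Total count |C(F_7)_aff| = 9.


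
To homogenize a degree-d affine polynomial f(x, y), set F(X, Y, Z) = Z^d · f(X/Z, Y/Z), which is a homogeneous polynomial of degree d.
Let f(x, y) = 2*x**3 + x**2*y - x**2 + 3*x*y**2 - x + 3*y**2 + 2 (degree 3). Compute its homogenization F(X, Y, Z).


F(X, Y, Z) = 2*X**3 + X**2*Y - X**2*Z + 3*X*Y**2 - X*Z**2 + 3*Y**2*Z + 2*Z**3

deg(f) = 3.
Substitute x = X/Z, y = Y/Z into f, then multiply by Z^3.
  monomial 2·x^3·y^0 ↦ 2·X^3·Y^0·Z^0.
  monomial 1·x^2·y^1 ↦ 1·X^2·Y^1·Z^0.
  monomial -1·x^2·y^0 ↦ -1·X^2·Y^0·Z^1.
  monomial 3·x^1·y^2 ↦ 3·X^1·Y^2·Z^0.
  monomial -1·x^1·y^0 ↦ -1·X^1·Y^0·Z^2.
  monomial 3·x^0·y^2 ↦ 3·X^0·Y^2·Z^1.
  monomial 2·x^0·y^0 ↦ 2·X^0·Y^0·Z^3.
Collecting: F(X, Y, Z) = 2*X**3 + X**2*Y - X**2*Z + 3*X*Y**2 - X*Z**2 + 3*Y**2*Z + 2*Z**3.


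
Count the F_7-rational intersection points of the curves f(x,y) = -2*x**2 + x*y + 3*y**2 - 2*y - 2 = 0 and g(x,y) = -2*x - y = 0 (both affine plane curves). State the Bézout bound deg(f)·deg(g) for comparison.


Common zeros: ∅; count = 0; Bézout bound = 2.

deg(f) = 2, deg(g) = 1, so Bézout bound = 2.
Scan x ∈ F_7. For each x, list the y ∈ F_7 with f(x, y) ≡ 0 and those with g(x, y) ≡ 0 (mod 7); the common zeros in that column are the intersection.
  x = 0: f ≡ 0 at y ∈ {5}; g ≡ 0 at y ∈ {0}; common: ∅.
  x = 1: f ≡ 0 at y ∈ {6}; g ≡ 0 at y ∈ {5}; common: ∅.
  x = 2: f ≡ 0 at y ∈ {1, 6}; g ≡ 0 at y ∈ {3}; common: ∅.
  x = 3: f ≡ 0 at y ∈ ∅; g ≡ 0 at y ∈ {1}; common: ∅.
  x = 4: f ≡ 0 at y ∈ ∅; g ≡ 0 at y ∈ {6}; common: ∅.
  x = 5: f ≡ 0 at y ∈ ∅; g ≡ 0 at y ∈ {4}; common: ∅.
  x = 6: f ≡ 0 at y ∈ {3, 5}; g ≡ 0 at y ∈ {2}; common: ∅.
Collecting: common zeros = ∅, so the count is 0.
Comparison with the Bézout bound: 0 ≤ 2 = deg(f)·deg(g), as expected for curves with no common component (the affine F_7-count falls short of the bound because intersections may lie at infinity, over extension fields, or carry multiplicity).


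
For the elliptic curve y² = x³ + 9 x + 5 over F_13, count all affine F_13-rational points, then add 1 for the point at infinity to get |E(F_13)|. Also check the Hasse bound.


Affine points = {(4, 1), (4, 12), (8, 2), (8, 11), (9, 3), (9, 10), (10, 4), (10, 9)}; affine count = 8; |E(F_13)| = 9.

Discriminant check: Δ ∝ 4a³ + 27b² = 4·9³ + 27·5² = 4·729 + 27·25 ≡ 3 (mod 13). Nonzero ⇒ E is nonsingular.
For each x ∈ F_13, compute rhs = x³ + 9·x + 5 mod 13, then count y ∈ F_13 with y² ≡ rhs.
  x = 0: rhs = 5, matching y values: none (0 points).
  x = 1: rhs = 2, matching y values: none (0 points).
  x = 2: rhs = 5, matching y values: none (0 points).
  x = 3: rhs = 7, matching y values: none (0 points).
  x = 4: rhs = 1, matching y values: 1, 12 (2 points).
  x = 5: rhs = 6, matching y values: none (0 points).
  x = 6: rhs = 2, matching y values: none (0 points).
  x = 7: rhs = 8, matching y values: none (0 points).
  x = 8: rhs = 4, matching y values: 2, 11 (2 points).
  x = 9: rhs = 9, matching y values: 3, 10 (2 points).
  x = 10: rhs = 3, matching y values: 4, 9 (2 points).
  x = 11: rhs = 5, matching y values: none (0 points).
  x = 12: rhs = 8, matching y values: none (0 points).
Total affine count: 8.
Full point count |E(F_13)| = 8 + 1 = 9.
Hasse bound: |9 − (13+1)| = |-5| = 5 ≤ 2√13 ≈ 7.2111 ✓.


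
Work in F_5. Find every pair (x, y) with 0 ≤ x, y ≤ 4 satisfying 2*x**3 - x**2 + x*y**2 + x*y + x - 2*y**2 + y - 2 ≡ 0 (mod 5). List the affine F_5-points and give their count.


Affine F_5-points: {(0, 4), (1, 0), (1, 2), (2, 1)}; count = 4.

For each of the 25 pairs (x, y) ∈ F_5², evaluate f(x, y) mod 5. Record the zeros.
  x = 0: [0↦3, 1↦2, 2↦2, 3↦3, 4↦0]  zeros at y ∈ {4}
  x = 1: [0↦0, 1↦1, 2↦0, 3↦2, 4↦2]  zeros at y ∈ {0, 2}
  x = 2: [0↦2, 1↦0, 2↦3, 3↦1, 4↦4]  zeros at y ∈ {1}
  x = 3: [0↦1, 1↦1, 2↦3, 3↦2, 4↦3]  zeros at y ∈ ∅
  x = 4: [0↦4, 1↦1, 2↦2, 3↦2, 4↦1]  zeros at y ∈ ∅
Collecting zeros: affine points = {(0, 4), (1, 0), (1, 2), (2, 1)}.
Total count |C(F_5)_aff| = 4.


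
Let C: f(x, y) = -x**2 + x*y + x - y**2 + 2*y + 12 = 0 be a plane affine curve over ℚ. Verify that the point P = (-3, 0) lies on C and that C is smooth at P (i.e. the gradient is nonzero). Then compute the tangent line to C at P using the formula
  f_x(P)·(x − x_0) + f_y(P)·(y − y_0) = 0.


Tangent line at P: 7*x - y + 21 = 0.

Step 1: f(-3, 0) = 0, so P lies on C.
Step 2: partial derivatives
  f_x(x, y) = -2*x + y + 1, f_y(x, y) = x - 2*y + 2.
  f_x(P) = 7, f_y(P) = -1 (gradient nonzero, so P is smooth).
Step 3: tangent line at P: 7·(x − -3) + -1·(y − 0) = 0.
Expanding: 7*x - y + 21 = 0.


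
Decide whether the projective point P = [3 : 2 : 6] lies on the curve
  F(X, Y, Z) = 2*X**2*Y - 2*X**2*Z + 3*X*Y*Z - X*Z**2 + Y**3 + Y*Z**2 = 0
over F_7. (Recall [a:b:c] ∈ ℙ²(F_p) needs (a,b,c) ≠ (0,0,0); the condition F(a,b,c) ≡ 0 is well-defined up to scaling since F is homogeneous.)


F(3,2,6) ≡ 1 (mod 7); P is NOT on the curve.

Evaluate F(3, 2, 6) term-by-term (mod 7).
  2*X**2*Y ↦ 2·9·2·1 = 36
  -2*X**2*Z ↦ -2·9·1·6 = -108
  3*X*Y*Z ↦ 3·3·2·6 = 108
  -X*Z**2 ↦ -1·3·1·36 = -108
  Y**3 ↦ 1·1·8·1 = 8
  Y*Z**2 ↦ 1·1·2·36 = 72
Sum: F(3, 2, 6) = (36) + (-108) + (108) + (-108) + (8) + (72) = 8.
Reducing mod 7: 8 ≡ 1 (mod 7).
Since F(a, b, c) ≡ 1 ≠ 0 (mod 7), P does NOT lie on the curve.


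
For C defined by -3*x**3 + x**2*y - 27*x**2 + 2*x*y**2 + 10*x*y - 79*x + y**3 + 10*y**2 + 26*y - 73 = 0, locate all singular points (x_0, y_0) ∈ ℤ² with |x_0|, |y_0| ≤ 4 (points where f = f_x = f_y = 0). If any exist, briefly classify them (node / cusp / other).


Singular points: {(-3, -1)}; classification: node.

Compute partial derivatives:
  f_x = -9*x**2 + 2*x*y - 54*x + 2*y**2 + 10*y - 79.
  f_y = x**2 + 4*x*y + 10*x + 3*y**2 + 20*y + 26.
Scan x_0 ∈ {−4, ..., 4}. For each x_0, f_y(x_0, y) is a polynomial in y; find its integer roots y ∈ {−4, ..., 4}, then test f_x and f at those candidates.
  x = -4: f_y(-4, y) = 3*y**2 + 4*y + 2; no integer root y with |y| ≤ 4.
  x = -3: f_y(-3, y) = 3*y**2 + 8*y + 5; vanishes at y ∈ {-1}. (-3, -1): f_x = 0, f = 0 — SINGULAR.
  x = -2: f_y(-2, y) = 3*y**2 + 12*y + 10; no integer root y with |y| ≤ 4.
  x = -1: f_y(-1, y) = 3*y**2 + 16*y + 17; no integer root y with |y| ≤ 4.
  x = 0: f_y(0, y) = 3*y**2 + 20*y + 26; no integer root y with |y| ≤ 4.
  x = 1: f_y(1, y) = 3*y**2 + 24*y + 37; no integer root y with |y| ≤ 4.
  x = 2: f_y(2, y) = 3*y**2 + 28*y + 50; no integer root y with |y| ≤ 4.
  x = 3: f_y(3, y) = 3*y**2 + 32*y + 65; no integer root y with |y| ≤ 4.
  x = 4: f_y(4, y) = 3*y**2 + 36*y + 82; no integer root y with |y| ≤ 4.
Only singular point on the grid: (-3, -1).
Classify: substitute x = -3 + u, y = -1 + v and expand: f = -3*u**3 + u**2*v - u**2 + 2*u*v**2 + v**3 + v**2.
No constant or linear terms (consistent with a singular point). Quadratic part: -u**2 + v**2. Cubic part: -3*u**3 + u**2*v + 2*u*v**2 + v**3.
The quadratic part v**2 - u**2 = (v − u)(v + u) splits into two distinct linear factors, so there are two distinct tangent lines y − -1 = ±(x − -3) — this is a node (ordinary double point).
Classification: node.


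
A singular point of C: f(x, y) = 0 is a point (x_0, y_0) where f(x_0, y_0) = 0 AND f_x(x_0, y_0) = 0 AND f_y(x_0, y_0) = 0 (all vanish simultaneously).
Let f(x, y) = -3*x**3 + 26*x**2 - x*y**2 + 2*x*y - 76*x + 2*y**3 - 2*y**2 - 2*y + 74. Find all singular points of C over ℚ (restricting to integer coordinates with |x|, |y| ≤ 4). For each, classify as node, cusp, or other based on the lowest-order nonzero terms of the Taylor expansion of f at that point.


Singular points: {(3, 1)}; classification: node.

Compute partial derivatives:
  f_x = -9*x**2 + 52*x - y**2 + 2*y - 76.
  f_y = -2*x*y + 2*x + 6*y**2 - 4*y - 2.
Scan x_0 ∈ {−4, ..., 4}. For each x_0, f_y(x_0, y) is a polynomial in y; find its integer roots y ∈ {−4, ..., 4}, then test f_x and f at those candidates.
  x = -4: f_y(-4, y) = 6*y**2 + 4*y - 10; vanishes at y ∈ {1}. (-4, 1): f_x = -427 ≠ 0.
  x = -3: f_y(-3, y) = 6*y**2 + 2*y - 8; vanishes at y ∈ {1}. (-3, 1): f_x = -312 ≠ 0.
  x = -2: f_y(-2, y) = 6*y**2 - 6; vanishes at y ∈ {-1, 1}. (-2, -1): f_x = -219 ≠ 0; (-2, 1): f_x = -215 ≠ 0.
  x = -1: f_y(-1, y) = 6*y**2 - 2*y - 4; vanishes at y ∈ {1}. (-1, 1): f_x = -136 ≠ 0.
  x = 0: f_y(0, y) = 6*y**2 - 4*y - 2; vanishes at y ∈ {1}. (0, 1): f_x = -75 ≠ 0.
  x = 1: f_y(1, y) = 6*y**2 - 6*y; vanishes at y ∈ {0, 1}. (1, 0): f_x = -33 ≠ 0; (1, 1): f_x = -32 ≠ 0.
  x = 2: f_y(2, y) = 6*y**2 - 8*y + 2; vanishes at y ∈ {1}. (2, 1): f_x = -7 ≠ 0.
  x = 3: f_y(3, y) = 6*y**2 - 10*y + 4; vanishes at y ∈ {1}. (3, 1): f_x = 0, f = 0 — SINGULAR.
  x = 4: f_y(4, y) = 6*y**2 - 12*y + 6; vanishes at y ∈ {1}. (4, 1): f_x = -11 ≠ 0.
Only singular point on the grid: (3, 1).
Classify: substitute x = 3 + u, y = 1 + v and expand: f = -3*u**3 - u**2 - u*v**2 + 2*v**3 + v**2.
No constant or linear terms (consistent with a singular point). Quadratic part: -u**2 + v**2. Cubic part: -3*u**3 - u*v**2 + 2*v**3.
The quadratic part v**2 - u**2 = (v − u)(v + u) splits into two distinct linear factors, so there are two distinct tangent lines y − 1 = ±(x − 3) — this is a node (ordinary double point).
Classification: node.


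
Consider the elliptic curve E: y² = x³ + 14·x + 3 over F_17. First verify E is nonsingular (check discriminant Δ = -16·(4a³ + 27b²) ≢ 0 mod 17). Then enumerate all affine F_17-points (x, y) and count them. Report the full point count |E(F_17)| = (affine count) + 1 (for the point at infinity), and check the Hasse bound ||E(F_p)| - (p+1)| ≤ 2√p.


Affine points = {(1, 1), (1, 16), (3, 2), (3, 15), (4, 2), (4, 15), (7, 6), (7, 11), (8, 7), (8, 10), (9, 5), (9, 12), (10, 2), (10, 15), (11, 3), (11, 14), (13, 6), (13, 11), (14, 6), (14, 11), (15, 1), (15, 16)}; affine count = 22; |E(F_17)| = 23.

Discriminant check: Δ ∝ 4a³ + 27b² = 4·14³ + 27·3² = 4·2744 + 27·9 ≡ 16 (mod 17). Nonzero ⇒ E is nonsingular.
For each x ∈ F_17, compute rhs = x³ + 14·x + 3 mod 17, then count y ∈ F_17 with y² ≡ rhs.
  x = 0: rhs = 3, matching y values: none (0 points).
  x = 1: rhs = 1, matching y values: 1, 16 (2 points).
  x = 2: rhs = 5, matching y values: none (0 points).
  x = 3: rhs = 4, matching y values: 2, 15 (2 points).
  x = 4: rhs = 4, matching y values: 2, 15 (2 points).
  x = 5: rhs = 11, matching y values: none (0 points).
  x = 6: rhs = 14, matching y values: none (0 points).
  x = 7: rhs = 2, matching y values: 6, 11 (2 points).
  x = 8: rhs = 15, matching y values: 7, 10 (2 points).
  x = 9: rhs = 8, matching y values: 5, 12 (2 points).
  x = 10: rhs = 4, matching y values: 2, 15 (2 points).
  x = 11: rhs = 9, matching y values: 3, 14 (2 points).
  x = 12: rhs = 12, matching y values: none (0 points).
  x = 13: rhs = 2, matching y values: 6, 11 (2 points).
  x = 14: rhs = 2, matching y values: 6, 11 (2 points).
  x = 15: rhs = 1, matching y values: 1, 16 (2 points).
  x = 16: rhs = 5, matching y values: none (0 points).
Total affine count: 22.
Full point count |E(F_17)| = 22 + 1 = 23.
Hasse bound: |23 − (17+1)| = |5| = 5 ≤ 2√17 ≈ 8.2462 ✓.


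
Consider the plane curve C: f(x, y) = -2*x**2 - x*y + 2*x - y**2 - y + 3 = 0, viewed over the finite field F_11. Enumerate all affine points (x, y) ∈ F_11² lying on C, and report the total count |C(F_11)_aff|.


Affine F_11-points: {(1, 1), (1, 8), (2, 2), (2, 6), (5, 1), (5, 4), (7, 6), (7, 8), (9, 2), (9, 10)}; count = 10.

For each of the 121 pairs (x, y) ∈ F_11², evaluate f(x, y) mod 11. Record the zeros.
  x = 0: [0↦3, 1↦1, 2↦8, 3↦2, 4↦5, 5↦6, 6↦5, 7↦2, 8↦8, 9↦1, 10↦3]  zeros at y ∈ ∅
  x = 1: [0↦3, 1↦0, 2↦6, 3↦10, 4↦1, 5↦1, 6↦10, 7↦6, 8↦0, 9↦3, 10↦4]  zeros at y ∈ {1, 8}
  x = 2: [0↦10, 1↦6, 2↦0, 3↦3, 4↦4, 5↦3, 6↦0, 7↦6, 8↦10, 9↦1, 10↦1]  zeros at y ∈ {2, 6}
  x = 3: [0↦2, 1↦8, 2↦1, 3↦3, 4↦3, 5↦1, 6↦8, 7↦2, 8↦5, 9↦6, 10↦5]  zeros at y ∈ ∅
  x = 4: [0↦1, 1↦6, 2↦9, 3↦10, 4↦9, 5↦6, 6↦1, 7↦5, 8↦7, 9↦7, 10↦5]  zeros at y ∈ ∅
  x = 5: [0↦7, 1↦0, 2↦2, 3↦2, 4↦0, 5↦7, 6↦1, 7↦4, 8↦5, 9↦4, 10↦1]  zeros at y ∈ {1, 4}
  x = 6: [0↦9, 1↦1, 2↦2, 3↦1, 4↦9, 5↦4, 6↦8, 7↦10, 8↦10, 9↦8, 10↦4]  zeros at y ∈ ∅
  x = 7: [0↦7, 1↦9, 2↦9, 3↦7, 4↦3, 5↦8, 6↦0, 7↦1, 8↦0, 9↦8, 10↦3]  zeros at y ∈ {6, 8}
  x = 8: [0↦1, 1↦2, 2↦1, 3↦9, 4↦4, 5↦8, 6↦10, 7↦10, 8↦8, 9↦4, 10↦9]  zeros at y ∈ ∅
  x = 9: [0↦2, 1↦2, 2↦0, 3↦7, 4↦1, 5↦4, 6↦5, 7↦4, 8↦1, 9↦7, 10↦0]  zeros at y ∈ {2, 10}
  x = 10: [0↦10, 1↦9, 2↦6, 3↦1, 4↦5, 5↦7, 6↦7, 7↦5, 8↦1, 9↦6, 10↦9]  zeros at y ∈ ∅
Collecting zeros: affine points = {(1, 1), (1, 8), (2, 2), (2, 6), (5, 1), (5, 4), (7, 6), (7, 8), (9, 2), (9, 10)}.
Total count |C(F_11)_aff| = 10.


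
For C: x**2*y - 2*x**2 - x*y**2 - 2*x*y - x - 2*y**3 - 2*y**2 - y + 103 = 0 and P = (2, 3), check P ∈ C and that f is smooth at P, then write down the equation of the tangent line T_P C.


Tangent line at P: -12*x - 79*y + 261 = 0.

Step 1: f(2, 3) = 0, so P lies on C.
Step 2: partial derivatives
  f_x(x, y) = 2*x*y - 4*x - y**2 - 2*y - 1, f_y(x, y) = x**2 - 2*x*y - 2*x - 6*y**2 - 4*y - 1.
  f_x(P) = -12, f_y(P) = -79 (gradient nonzero, so P is smooth).
Step 3: tangent line at P: -12·(x − 2) + -79·(y − 3) = 0.
Expanding: -12*x - 79*y + 261 = 0.


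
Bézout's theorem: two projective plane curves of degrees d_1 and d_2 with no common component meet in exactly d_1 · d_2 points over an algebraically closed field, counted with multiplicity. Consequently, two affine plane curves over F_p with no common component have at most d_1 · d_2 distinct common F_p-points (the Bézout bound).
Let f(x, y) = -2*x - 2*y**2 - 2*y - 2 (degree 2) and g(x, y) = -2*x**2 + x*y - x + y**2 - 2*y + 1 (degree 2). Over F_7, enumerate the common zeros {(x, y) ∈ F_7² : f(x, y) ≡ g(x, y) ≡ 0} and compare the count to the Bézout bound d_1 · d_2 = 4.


Common zeros: {(4, 5), (6, 0)}; count = 2; Bézout bound = 4.

deg(f) = 2, deg(g) = 2, so Bézout bound = 4.
Scan x ∈ F_7. For each x, list the y ∈ F_7 with f(x, y) ≡ 0 and those with g(x, y) ≡ 0 (mod 7); the common zeros in that column are the intersection.
  x = 0: f ≡ 0 at y ∈ {2, 4}; g ≡ 0 at y ∈ {1}; common: ∅.
  x = 1: f ≡ 0 at y ∈ {3}; g ≡ 0 at y ∈ {2, 6}; common: ∅.
  x = 2: f ≡ 0 at y ∈ ∅; g ≡ 0 at y ∈ {3, 4}; common: ∅.
  x = 3: f ≡ 0 at y ∈ ∅; g ≡ 0 at y ∈ {2, 4}; common: ∅.
  x = 4: f ≡ 0 at y ∈ {1, 5}; g ≡ 0 at y ∈ {0, 5}; common: {5}.
  x = 5: f ≡ 0 at y ∈ ∅; g ≡ 0 at y ∈ {5, 6}; common: ∅.
  x = 6: f ≡ 0 at y ∈ {0, 6}; g ≡ 0 at y ∈ {0, 3}; common: {0}.
Collecting: common zeros = {(4, 5), (6, 0)}, so the count is 2.
Comparison with the Bézout bound: 2 ≤ 4 = deg(f)·deg(g), as expected for curves with no common component (the affine F_7-count falls short of the bound because intersections may lie at infinity, over extension fields, or carry multiplicity).


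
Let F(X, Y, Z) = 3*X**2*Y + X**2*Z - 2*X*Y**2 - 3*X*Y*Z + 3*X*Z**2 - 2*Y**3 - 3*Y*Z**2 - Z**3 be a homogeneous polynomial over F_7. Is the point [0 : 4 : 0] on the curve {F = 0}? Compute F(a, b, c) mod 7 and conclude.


F(0,4,0) ≡ 5 (mod 7); P is NOT on the curve.

Evaluate F(0, 4, 0) term-by-term (mod 7).
  3*X**2*Y ↦ 3·0·4·1 = 0
  X**2*Z ↦ 1·0·1·0 = 0
  -2*X*Y**2 ↦ -2·0·16·1 = 0
  -3*X*Y*Z ↦ -3·0·4·0 = 0
  3*X*Z**2 ↦ 3·0·1·0 = 0
  -2*Y**3 ↦ -2·1·64·1 = -128
  -3*Y*Z**2 ↦ -3·1·4·0 = 0
  -Z**3 ↦ -1·1·1·0 = 0
Sum: F(0, 4, 0) = (0) + (0) + (0) + (0) + (0) + (-128) + (0) + (0) = -128.
Reducing mod 7: -128 ≡ 5 (mod 7).
Since F(a, b, c) ≡ 5 ≠ 0 (mod 7), P does NOT lie on the curve.


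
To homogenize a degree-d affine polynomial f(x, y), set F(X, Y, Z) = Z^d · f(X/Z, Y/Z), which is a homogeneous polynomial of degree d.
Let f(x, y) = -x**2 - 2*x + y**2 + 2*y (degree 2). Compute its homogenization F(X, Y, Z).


F(X, Y, Z) = -X**2 - 2*X*Z + Y**2 + 2*Y*Z

deg(f) = 2.
Substitute x = X/Z, y = Y/Z into f, then multiply by Z^2.
  monomial -1·x^2·y^0 ↦ -1·X^2·Y^0·Z^0.
  monomial -2·x^1·y^0 ↦ -2·X^1·Y^0·Z^1.
  monomial 1·x^0·y^2 ↦ 1·X^0·Y^2·Z^0.
  monomial 2·x^0·y^1 ↦ 2·X^0·Y^1·Z^1.
Collecting: F(X, Y, Z) = -X**2 - 2*X*Z + Y**2 + 2*Y*Z.


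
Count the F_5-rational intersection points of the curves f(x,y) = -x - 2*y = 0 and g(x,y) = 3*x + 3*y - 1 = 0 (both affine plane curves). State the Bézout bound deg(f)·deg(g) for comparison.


Common zeros: {(4, 3)}; count = 1; Bézout bound = 1.

deg(f) = 1, deg(g) = 1, so Bézout bound = 1.
Scan x ∈ F_5. For each x, list the y ∈ F_5 with f(x, y) ≡ 0 and those with g(x, y) ≡ 0 (mod 5); the common zeros in that column are the intersection.
  x = 0: f ≡ 0 at y ∈ {0}; g ≡ 0 at y ∈ {2}; common: ∅.
  x = 1: f ≡ 0 at y ∈ {2}; g ≡ 0 at y ∈ {1}; common: ∅.
  x = 2: f ≡ 0 at y ∈ {4}; g ≡ 0 at y ∈ {0}; common: ∅.
  x = 3: f ≡ 0 at y ∈ {1}; g ≡ 0 at y ∈ {4}; common: ∅.
  x = 4: f ≡ 0 at y ∈ {3}; g ≡ 0 at y ∈ {3}; common: {3}.
Collecting: common zeros = {(4, 3)}, so the count is 1.
Comparison with the Bézout bound: 1 ≤ 1 = deg(f)·deg(g), as expected for curves with no common component (the bound is attained).


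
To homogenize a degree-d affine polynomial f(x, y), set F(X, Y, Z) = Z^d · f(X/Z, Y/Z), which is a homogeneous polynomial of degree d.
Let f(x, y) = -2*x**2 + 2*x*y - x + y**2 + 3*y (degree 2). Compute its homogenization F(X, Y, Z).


F(X, Y, Z) = -2*X**2 + 2*X*Y - X*Z + Y**2 + 3*Y*Z

deg(f) = 2.
Substitute x = X/Z, y = Y/Z into f, then multiply by Z^2.
  monomial -2·x^2·y^0 ↦ -2·X^2·Y^0·Z^0.
  monomial 2·x^1·y^1 ↦ 2·X^1·Y^1·Z^0.
  monomial -1·x^1·y^0 ↦ -1·X^1·Y^0·Z^1.
  monomial 1·x^0·y^2 ↦ 1·X^0·Y^2·Z^0.
  monomial 3·x^0·y^1 ↦ 3·X^0·Y^1·Z^1.
Collecting: F(X, Y, Z) = -2*X**2 + 2*X*Y - X*Z + Y**2 + 3*Y*Z.


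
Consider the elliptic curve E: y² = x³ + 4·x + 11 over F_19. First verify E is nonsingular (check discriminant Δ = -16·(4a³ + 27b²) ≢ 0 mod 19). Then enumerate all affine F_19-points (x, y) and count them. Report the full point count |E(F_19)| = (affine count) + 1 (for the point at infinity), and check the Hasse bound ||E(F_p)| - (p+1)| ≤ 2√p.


Affine points = {(0, 7), (0, 12), (1, 4), (1, 15), (5, 2), (5, 17), (6, 2), (6, 17), (8, 2), (8, 17), (9, 4), (9, 15), (10, 5), (10, 14), (12, 1), (12, 18), (15, 8), (15, 11), (18, 5), (18, 14)}; affine count = 20; |E(F_19)| = 21.

Discriminant check: Δ ∝ 4a³ + 27b² = 4·4³ + 27·11² = 4·64 + 27·121 ≡ 8 (mod 19). Nonzero ⇒ E is nonsingular.
For each x ∈ F_19, compute rhs = x³ + 4·x + 11 mod 19, then count y ∈ F_19 with y² ≡ rhs.
  x = 0: rhs = 11, matching y values: 7, 12 (2 points).
  x = 1: rhs = 16, matching y values: 4, 15 (2 points).
  x = 2: rhs = 8, matching y values: none (0 points).
  x = 3: rhs = 12, matching y values: none (0 points).
  x = 4: rhs = 15, matching y values: none (0 points).
  x = 5: rhs = 4, matching y values: 2, 17 (2 points).
  x = 6: rhs = 4, matching y values: 2, 17 (2 points).
  x = 7: rhs = 2, matching y values: none (0 points).
  x = 8: rhs = 4, matching y values: 2, 17 (2 points).
  x = 9: rhs = 16, matching y values: 4, 15 (2 points).
  x = 10: rhs = 6, matching y values: 5, 14 (2 points).
  x = 11: rhs = 18, matching y values: none (0 points).
  x = 12: rhs = 1, matching y values: 1, 18 (2 points).
  x = 13: rhs = 18, matching y values: none (0 points).
  x = 14: rhs = 18, matching y values: none (0 points).
  x = 15: rhs = 7, matching y values: 8, 11 (2 points).
  x = 16: rhs = 10, matching y values: none (0 points).
  x = 17: rhs = 14, matching y values: none (0 points).
  x = 18: rhs = 6, matching y values: 5, 14 (2 points).
Total affine count: 20.
Full point count |E(F_19)| = 20 + 1 = 21.
Hasse bound: |21 − (19+1)| = |1| = 1 ≤ 2√19 ≈ 8.7178 ✓.


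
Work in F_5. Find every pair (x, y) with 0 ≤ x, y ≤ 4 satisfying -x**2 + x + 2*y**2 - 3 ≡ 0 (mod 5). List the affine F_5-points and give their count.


Affine F_5-points: {(0, 2), (0, 3), (1, 2), (1, 3), (2, 0), (4, 0)}; count = 6.

For each of the 25 pairs (x, y) ∈ F_5², evaluate f(x, y) mod 5. Record the zeros.
  x = 0: [0↦2, 1↦4, 2↦0, 3↦0, 4↦4]  zeros at y ∈ {2, 3}
  x = 1: [0↦2, 1↦4, 2↦0, 3↦0, 4↦4]  zeros at y ∈ {2, 3}
  x = 2: [0↦0, 1↦2, 2↦3, 3↦3, 4↦2]  zeros at y ∈ {0}
  x = 3: [0↦1, 1↦3, 2↦4, 3↦4, 4↦3]  zeros at y ∈ ∅
  x = 4: [0↦0, 1↦2, 2↦3, 3↦3, 4↦2]  zeros at y ∈ {0}
Collecting zeros: affine points = {(0, 2), (0, 3), (1, 2), (1, 3), (2, 0), (4, 0)}.
Total count |C(F_5)_aff| = 6.


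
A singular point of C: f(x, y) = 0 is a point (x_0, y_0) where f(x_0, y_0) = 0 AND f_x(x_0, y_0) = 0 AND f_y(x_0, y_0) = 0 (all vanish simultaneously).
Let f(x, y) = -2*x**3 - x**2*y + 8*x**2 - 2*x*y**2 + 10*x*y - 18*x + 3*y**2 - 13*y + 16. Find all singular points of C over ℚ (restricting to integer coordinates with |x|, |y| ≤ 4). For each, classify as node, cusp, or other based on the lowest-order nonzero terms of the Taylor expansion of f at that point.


Singular points: {(1, 2)}; classification: cusp.

Compute partial derivatives:
  f_x = -6*x**2 - 2*x*y + 16*x - 2*y**2 + 10*y - 18.
  f_y = -x**2 - 4*x*y + 10*x + 6*y - 13.
Scan x_0 ∈ {−4, ..., 4}. For each x_0, f_y(x_0, y) is a polynomial in y; find its integer roots y ∈ {−4, ..., 4}, then test f_x and f at those candidates.
  x = -4: f_y(-4, y) = 22*y - 69; no integer root y with |y| ≤ 4.
  x = -3: f_y(-3, y) = 18*y - 52; no integer root y with |y| ≤ 4.
  x = -2: f_y(-2, y) = 14*y - 37; no integer root y with |y| ≤ 4.
  x = -1: f_y(-1, y) = 10*y - 24; no integer root y with |y| ≤ 4.
  x = 0: f_y(0, y) = 6*y - 13; no integer root y with |y| ≤ 4.
  x = 1: f_y(1, y) = 2*y - 4; vanishes at y ∈ {2}. (1, 2): f_x = 0, f = 0 — SINGULAR.
  x = 2: f_y(2, y) = 3 - 2*y; no integer root y with |y| ≤ 4.
  x = 3: f_y(3, y) = 8 - 6*y; no integer root y with |y| ≤ 4.
  x = 4: f_y(4, y) = 11 - 10*y; no integer root y with |y| ≤ 4.
Only singular point on the grid: (1, 2).
Classify: substitute x = 1 + u, y = 2 + v and expand: f = -2*u**3 - u**2*v - 2*u*v**2 + v**2.
No constant or linear terms (consistent with a singular point). Quadratic part: v**2. Cubic part: -2*u**3 - u**2*v - 2*u*v**2.
The quadratic part v**2 is a perfect square, so there is a single (double) tangent line v = 0, i.e. y = 2. Restricting the cubic part to that line (v = 0) leaves -2*u**3 ≠ 0, so f is not divisible by v and the branch is v² ≈ 2*u**3 to lowest order — this is a cusp.
Classification: cusp.


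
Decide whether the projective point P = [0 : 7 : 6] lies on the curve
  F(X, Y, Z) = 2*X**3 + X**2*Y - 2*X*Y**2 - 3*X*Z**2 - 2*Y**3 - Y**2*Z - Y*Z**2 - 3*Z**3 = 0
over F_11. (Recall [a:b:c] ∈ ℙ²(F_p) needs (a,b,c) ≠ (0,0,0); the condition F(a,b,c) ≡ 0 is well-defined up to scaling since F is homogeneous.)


F(0,7,6) ≡ 1 (mod 11); P is NOT on the curve.

Evaluate F(0, 7, 6) term-by-term (mod 11).
  2*X**3 ↦ 2·0·1·1 = 0
  X**2*Y ↦ 1·0·7·1 = 0
  -2*X*Y**2 ↦ -2·0·49·1 = 0
  -3*X*Z**2 ↦ -3·0·1·36 = 0
  -2*Y**3 ↦ -2·1·343·1 = -686
  -Y**2*Z ↦ -1·1·49·6 = -294
  -Y*Z**2 ↦ -1·1·7·36 = -252
  -3*Z**3 ↦ -3·1·1·216 = -648
Sum: F(0, 7, 6) = (0) + (0) + (0) + (0) + (-686) + (-294) + (-252) + (-648) = -1880.
Reducing mod 11: -1880 ≡ 1 (mod 11).
Since F(a, b, c) ≡ 1 ≠ 0 (mod 11), P does NOT lie on the curve.


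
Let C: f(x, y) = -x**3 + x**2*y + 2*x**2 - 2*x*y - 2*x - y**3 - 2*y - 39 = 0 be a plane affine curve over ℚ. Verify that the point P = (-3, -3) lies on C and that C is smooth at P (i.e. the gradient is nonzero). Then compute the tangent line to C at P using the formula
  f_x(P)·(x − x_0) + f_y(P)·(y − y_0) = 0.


Tangent line at P: -17*x - 14*y - 93 = 0.

Step 1: f(-3, -3) = 0, so P lies on C.
Step 2: partial derivatives
  f_x(x, y) = -3*x**2 + 2*x*y + 4*x - 2*y - 2, f_y(x, y) = x**2 - 2*x - 3*y**2 - 2.
  f_x(P) = -17, f_y(P) = -14 (gradient nonzero, so P is smooth).
Step 3: tangent line at P: -17·(x − -3) + -14·(y − -3) = 0.
Expanding: -17*x - 14*y - 93 = 0.


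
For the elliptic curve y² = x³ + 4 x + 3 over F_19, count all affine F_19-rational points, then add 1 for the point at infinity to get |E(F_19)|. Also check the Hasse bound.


Affine points = {(2, 0), (3, 2), (3, 17), (4, 8), (4, 11), (10, 6), (10, 13), (17, 5), (17, 14), (18, 6), (18, 13)}; affine count = 11; |E(F_19)| = 12.

Discriminant check: Δ ∝ 4a³ + 27b² = 4·4³ + 27·3² = 4·64 + 27·9 ≡ 5 (mod 19). Nonzero ⇒ E is nonsingular.
For each x ∈ F_19, compute rhs = x³ + 4·x + 3 mod 19, then count y ∈ F_19 with y² ≡ rhs.
  x = 0: rhs = 3, matching y values: none (0 points).
  x = 1: rhs = 8, matching y values: none (0 points).
  x = 2: rhs = 0, matching y values: 0 (1 points).
  x = 3: rhs = 4, matching y values: 2, 17 (2 points).
  x = 4: rhs = 7, matching y values: 8, 11 (2 points).
  x = 5: rhs = 15, matching y values: none (0 points).
  x = 6: rhs = 15, matching y values: none (0 points).
  x = 7: rhs = 13, matching y values: none (0 points).
  x = 8: rhs = 15, matching y values: none (0 points).
  x = 9: rhs = 8, matching y values: none (0 points).
  x = 10: rhs = 17, matching y values: 6, 13 (2 points).
  x = 11: rhs = 10, matching y values: none (0 points).
  x = 12: rhs = 12, matching y values: none (0 points).
  x = 13: rhs = 10, matching y values: none (0 points).
  x = 14: rhs = 10, matching y values: none (0 points).
  x = 15: rhs = 18, matching y values: none (0 points).
  x = 16: rhs = 2, matching y values: none (0 points).
  x = 17: rhs = 6, matching y values: 5, 14 (2 points).
  x = 18: rhs = 17, matching y values: 6, 13 (2 points).
Total affine count: 11.
Full point count |E(F_19)| = 11 + 1 = 12.
Hasse bound: |12 − (19+1)| = |-8| = 8 ≤ 2√19 ≈ 8.7178 ✓.


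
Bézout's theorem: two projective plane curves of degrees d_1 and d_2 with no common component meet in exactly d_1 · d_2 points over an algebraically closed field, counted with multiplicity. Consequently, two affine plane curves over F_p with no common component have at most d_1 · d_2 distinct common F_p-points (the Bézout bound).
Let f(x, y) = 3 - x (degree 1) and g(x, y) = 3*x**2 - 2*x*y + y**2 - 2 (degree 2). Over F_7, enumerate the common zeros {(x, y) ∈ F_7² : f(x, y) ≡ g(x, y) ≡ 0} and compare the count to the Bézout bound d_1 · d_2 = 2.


Common zeros: ∅; count = 0; Bézout bound = 2.

deg(f) = 1, deg(g) = 2, so Bézout bound = 2.
Scan x ∈ F_7. For each x, list the y ∈ F_7 with f(x, y) ≡ 0 and those with g(x, y) ≡ 0 (mod 7); the common zeros in that column are the intersection.
  x = 0: f ≡ 0 at y ∈ ∅; g ≡ 0 at y ∈ {3, 4}; common: ∅.
  x = 1: f ≡ 0 at y ∈ ∅; g ≡ 0 at y ∈ {1}; common: ∅.
  x = 2: f ≡ 0 at y ∈ ∅; g ≡ 0 at y ∈ {1, 3}; common: ∅.
  x = 3: f ≡ 0 at y ∈ {0, 1, 2, 3, 4, 5, 6}; g ≡ 0 at y ∈ ∅; common: ∅.
  x = 4: f ≡ 0 at y ∈ ∅; g ≡ 0 at y ∈ ∅; common: ∅.
  x = 5: f ≡ 0 at y ∈ ∅; g ≡ 0 at y ∈ {4, 6}; common: ∅.
  x = 6: f ≡ 0 at y ∈ ∅; g ≡ 0 at y ∈ {6}; common: ∅.
Collecting: common zeros = ∅, so the count is 0.
Comparison with the Bézout bound: 0 ≤ 2 = deg(f)·deg(g), as expected for curves with no common component (the affine F_7-count falls short of the bound because intersections may lie at infinity, over extension fields, or carry multiplicity).


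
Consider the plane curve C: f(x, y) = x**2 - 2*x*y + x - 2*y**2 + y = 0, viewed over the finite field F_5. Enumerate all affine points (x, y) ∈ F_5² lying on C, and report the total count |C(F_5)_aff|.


Affine F_5-points: {(0, 0), (0, 3), (3, 1), (3, 4), (4, 0), (4, 4)}; count = 6.

For each of the 25 pairs (x, y) ∈ F_5², evaluate f(x, y) mod 5. Record the zeros.
  x = 0: [0↦0, 1↦4, 2↦4, 3↦0, 4↦2]  zeros at y ∈ {0, 3}
  x = 1: [0↦2, 1↦4, 2↦2, 3↦1, 4↦1]  zeros at y ∈ ∅
  x = 2: [0↦1, 1↦1, 2↦2, 3↦4, 4↦2]  zeros at y ∈ ∅
  x = 3: [0↦2, 1↦0, 2↦4, 3↦4, 4↦0]  zeros at y ∈ {1, 4}
  x = 4: [0↦0, 1↦1, 2↦3, 3↦1, 4↦0]  zeros at y ∈ {0, 4}
Collecting zeros: affine points = {(0, 0), (0, 3), (3, 1), (3, 4), (4, 0), (4, 4)}.
Total count |C(F_5)_aff| = 6.


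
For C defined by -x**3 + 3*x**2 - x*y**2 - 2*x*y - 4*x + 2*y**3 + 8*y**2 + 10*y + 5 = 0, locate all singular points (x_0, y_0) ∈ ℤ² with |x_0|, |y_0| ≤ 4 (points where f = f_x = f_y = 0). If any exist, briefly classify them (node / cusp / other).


Singular points: {(1, -1)}; classification: cusp.

Compute partial derivatives:
  f_x = -3*x**2 + 6*x - y**2 - 2*y - 4.
  f_y = -2*x*y - 2*x + 6*y**2 + 16*y + 10.
Scan x_0 ∈ {−4, ..., 4}. For each x_0, f_y(x_0, y) is a polynomial in y; find its integer roots y ∈ {−4, ..., 4}, then test f_x and f at those candidates.
  x = -4: f_y(-4, y) = 6*y**2 + 24*y + 18; vanishes at y ∈ {-3, -1}. (-4, -3): f_x = -79 ≠ 0; (-4, -1): f_x = -75 ≠ 0.
  x = -3: f_y(-3, y) = 6*y**2 + 22*y + 16; vanishes at y ∈ {-1}. (-3, -1): f_x = -48 ≠ 0.
  x = -2: f_y(-2, y) = 6*y**2 + 20*y + 14; vanishes at y ∈ {-1}. (-2, -1): f_x = -27 ≠ 0.
  x = -1: f_y(-1, y) = 6*y**2 + 18*y + 12; vanishes at y ∈ {-2, -1}. (-1, -2): f_x = -13 ≠ 0; (-1, -1): f_x = -12 ≠ 0.
  x = 0: f_y(0, y) = 6*y**2 + 16*y + 10; vanishes at y ∈ {-1}. (0, -1): f_x = -3 ≠ 0.
  x = 1: f_y(1, y) = 6*y**2 + 14*y + 8; vanishes at y ∈ {-1}. (1, -1): f_x = 0, f = 0 — SINGULAR.
  x = 2: f_y(2, y) = 6*y**2 + 12*y + 6; vanishes at y ∈ {-1}. (2, -1): f_x = -3 ≠ 0.
  x = 3: f_y(3, y) = 6*y**2 + 10*y + 4; vanishes at y ∈ {-1}. (3, -1): f_x = -12 ≠ 0.
  x = 4: f_y(4, y) = 6*y**2 + 8*y + 2; vanishes at y ∈ {-1}. (4, -1): f_x = -27 ≠ 0.
Only singular point on the grid: (1, -1).
Classify: substitute x = 1 + u, y = -1 + v and expand: f = -u**3 - u*v**2 + 2*v**3 + v**2.
No constant or linear terms (consistent with a singular point). Quadratic part: v**2. Cubic part: -u**3 - u*v**2 + 2*v**3.
The quadratic part v**2 is a perfect square, so there is a single (double) tangent line v = 0, i.e. y = -1. Restricting the cubic part to that line (v = 0) leaves -u**3 ≠ 0, so f is not divisible by v and the branch is v² ≈ u**3 to lowest order — this is a cusp.
Classification: cusp.


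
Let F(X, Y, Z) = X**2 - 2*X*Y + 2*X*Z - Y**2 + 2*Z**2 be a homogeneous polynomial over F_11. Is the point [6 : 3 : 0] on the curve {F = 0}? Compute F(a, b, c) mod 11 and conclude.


F(6,3,0) ≡ 2 (mod 11); P is NOT on the curve.

Evaluate F(6, 3, 0) term-by-term (mod 11).
  X**2 ↦ 1·36·1·1 = 36
  -2*X*Y ↦ -2·6·3·1 = -36
  2*X*Z ↦ 2·6·1·0 = 0
  -Y**2 ↦ -1·1·9·1 = -9
  2*Z**2 ↦ 2·1·1·0 = 0
Sum: F(6, 3, 0) = (36) + (-36) + (0) + (-9) + (0) = -9.
Reducing mod 11: -9 ≡ 2 (mod 11).
Since F(a, b, c) ≡ 2 ≠ 0 (mod 11), P does NOT lie on the curve.


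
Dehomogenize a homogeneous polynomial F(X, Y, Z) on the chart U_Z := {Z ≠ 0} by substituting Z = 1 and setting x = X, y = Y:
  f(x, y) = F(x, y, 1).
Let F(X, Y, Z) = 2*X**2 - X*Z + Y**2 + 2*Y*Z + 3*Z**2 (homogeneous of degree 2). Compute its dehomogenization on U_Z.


f(x, y) = 2*x**2 - x + y**2 + 2*y + 3

On U_Z we set Z = 1. Each monomial c·X^i·Y^j·Z^k in F becomes c·x^i·y^j·1^k = c·x^i·y^j.
Substituting Z = 1: F(X, Y, 1) = 2*x**2 - x + y**2 + 2*y + 3.
Note: deg(f) ≤ deg(F) = 2; strict inequality happens when F is divisible by Z (lost terms).


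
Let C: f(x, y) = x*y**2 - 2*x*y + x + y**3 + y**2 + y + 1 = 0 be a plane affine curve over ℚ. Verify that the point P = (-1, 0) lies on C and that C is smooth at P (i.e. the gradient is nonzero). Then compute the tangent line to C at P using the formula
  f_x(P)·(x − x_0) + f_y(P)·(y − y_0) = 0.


Tangent line at P: x + 3*y + 1 = 0.

Step 1: f(-1, 0) = 0, so P lies on C.
Step 2: partial derivatives
  f_x(x, y) = y**2 - 2*y + 1, f_y(x, y) = 2*x*y - 2*x + 3*y**2 + 2*y + 1.
  f_x(P) = 1, f_y(P) = 3 (gradient nonzero, so P is smooth).
Step 3: tangent line at P: 1·(x − -1) + 3·(y − 0) = 0.
Expanding: x + 3*y + 1 = 0.


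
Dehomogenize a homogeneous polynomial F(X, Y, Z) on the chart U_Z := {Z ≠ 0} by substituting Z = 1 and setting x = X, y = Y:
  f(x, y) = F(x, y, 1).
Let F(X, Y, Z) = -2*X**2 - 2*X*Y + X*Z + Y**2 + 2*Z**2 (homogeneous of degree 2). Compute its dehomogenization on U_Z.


f(x, y) = -2*x**2 - 2*x*y + x + y**2 + 2

On U_Z we set Z = 1. Each monomial c·X^i·Y^j·Z^k in F becomes c·x^i·y^j·1^k = c·x^i·y^j.
Substituting Z = 1: F(X, Y, 1) = -2*x**2 - 2*x*y + x + y**2 + 2.
Note: deg(f) ≤ deg(F) = 2; strict inequality happens when F is divisible by Z (lost terms).


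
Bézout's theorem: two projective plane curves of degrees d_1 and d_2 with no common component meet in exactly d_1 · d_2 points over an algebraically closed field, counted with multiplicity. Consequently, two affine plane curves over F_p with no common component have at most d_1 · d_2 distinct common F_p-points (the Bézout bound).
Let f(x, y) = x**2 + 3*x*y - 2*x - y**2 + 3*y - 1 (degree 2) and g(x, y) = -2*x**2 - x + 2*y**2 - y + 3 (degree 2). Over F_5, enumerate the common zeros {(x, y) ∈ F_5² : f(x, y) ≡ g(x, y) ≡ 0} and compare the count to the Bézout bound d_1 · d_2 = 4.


Common zeros: ∅; count = 0; Bézout bound = 4.

deg(f) = 2, deg(g) = 2, so Bézout bound = 4.
Scan x ∈ F_5. For each x, list the y ∈ F_5 with f(x, y) ≡ 0 and those with g(x, y) ≡ 0 (mod 5); the common zeros in that column are the intersection.
  x = 0: f ≡ 0 at y ∈ {4}; g ≡ 0 at y ∈ ∅; common: ∅.
  x = 1: f ≡ 0 at y ∈ ∅; g ≡ 0 at y ∈ {0, 3}; common: ∅.
  x = 2: f ≡ 0 at y ∈ ∅; g ≡ 0 at y ∈ ∅; common: ∅.
  x = 3: f ≡ 0 at y ∈ ∅; g ≡ 0 at y ∈ {4}; common: ∅.
  x = 4: f ≡ 0 at y ∈ ∅; g ≡ 0 at y ∈ {4}; common: ∅.
Collecting: common zeros = ∅, so the count is 0.
Comparison with the Bézout bound: 0 ≤ 4 = deg(f)·deg(g), as expected for curves with no common component (the affine F_5-count falls short of the bound because intersections may lie at infinity, over extension fields, or carry multiplicity).


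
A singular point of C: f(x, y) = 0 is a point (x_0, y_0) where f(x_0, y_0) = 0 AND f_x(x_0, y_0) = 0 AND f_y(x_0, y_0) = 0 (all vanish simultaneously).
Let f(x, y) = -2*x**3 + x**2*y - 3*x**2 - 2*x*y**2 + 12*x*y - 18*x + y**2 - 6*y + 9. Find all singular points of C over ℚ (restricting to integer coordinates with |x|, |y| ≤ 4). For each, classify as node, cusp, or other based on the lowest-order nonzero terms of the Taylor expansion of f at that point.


Singular points: {(0, 3)}; classification: cusp.

Compute partial derivatives:
  f_x = -6*x**2 + 2*x*y - 6*x - 2*y**2 + 12*y - 18.
  f_y = x**2 - 4*x*y + 12*x + 2*y - 6.
Scan x_0 ∈ {−4, ..., 4}. For each x_0, f_y(x_0, y) is a polynomial in y; find its integer roots y ∈ {−4, ..., 4}, then test f_x and f at those candidates.
  x = -4: f_y(-4, y) = 18*y - 38; no integer root y with |y| ≤ 4.
  x = -3: f_y(-3, y) = 14*y - 33; no integer root y with |y| ≤ 4.
  x = -2: f_y(-2, y) = 10*y - 26; no integer root y with |y| ≤ 4.
  x = -1: f_y(-1, y) = 6*y - 17; no integer root y with |y| ≤ 4.
  x = 0: f_y(0, y) = 2*y - 6; vanishes at y ∈ {3}. (0, 3): f_x = 0, f = 0 — SINGULAR.
  x = 1: f_y(1, y) = 7 - 2*y; no integer root y with |y| ≤ 4.
  x = 2: f_y(2, y) = 22 - 6*y; no integer root y with |y| ≤ 4.
  x = 3: f_y(3, y) = 39 - 10*y; no integer root y with |y| ≤ 4.
  x = 4: f_y(4, y) = 58 - 14*y; no integer root y with |y| ≤ 4.
Only singular point on the grid: (0, 3).
Classify: substitute x = 0 + u, y = 3 + v and expand: f = -2*u**3 + u**2*v - 2*u*v**2 + v**2.
No constant or linear terms (consistent with a singular point). Quadratic part: v**2. Cubic part: -2*u**3 + u**2*v - 2*u*v**2.
The quadratic part v**2 is a perfect square, so there is a single (double) tangent line v = 0, i.e. y = 3. Restricting the cubic part to that line (v = 0) leaves -2*u**3 ≠ 0, so f is not divisible by v and the branch is v² ≈ 2*u**3 to lowest order — this is a cusp.
Classification: cusp.


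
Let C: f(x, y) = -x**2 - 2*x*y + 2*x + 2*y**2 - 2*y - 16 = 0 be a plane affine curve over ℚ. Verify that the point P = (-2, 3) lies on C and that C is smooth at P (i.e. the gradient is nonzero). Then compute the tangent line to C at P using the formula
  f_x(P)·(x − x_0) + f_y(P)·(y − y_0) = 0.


Tangent line at P: 14*y - 42 = 0.

Step 1: f(-2, 3) = 0, so P lies on C.
Step 2: partial derivatives
  f_x(x, y) = -2*x - 2*y + 2, f_y(x, y) = -2*x + 4*y - 2.
  f_x(P) = 0, f_y(P) = 14 (gradient nonzero, so P is smooth).
Step 3: tangent line at P: 0·(x − -2) + 14·(y − 3) = 0.
Expanding: 14*y - 42 = 0.


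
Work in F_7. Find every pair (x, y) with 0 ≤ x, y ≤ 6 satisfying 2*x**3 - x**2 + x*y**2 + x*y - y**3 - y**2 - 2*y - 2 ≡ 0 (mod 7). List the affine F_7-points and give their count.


Affine F_7-points: {(0, 6), (4, 5), (4, 6)}; count = 3.

For each of the 49 pairs (x, y) ∈ F_7², evaluate f(x, y) mod 7. Record the zeros.
  x = 0: [0↦5, 1↦1, 2↦3, 3↦5, 4↦1, 5↦6, 6↦0]  zeros at y ∈ {6}
  x = 1: [0↦6, 1↦4, 2↦3, 3↦4, 4↦1, 5↦2, 6↦1]  zeros at y ∈ ∅
  x = 2: [0↦3, 1↦3, 2↦6, 3↦6, 4↦4, 5↦1, 6↦5]  zeros at y ∈ ∅
  x = 3: [0↦1, 1↦3, 2↦3, 3↦2, 4↦1, 5↦1, 6↦3]  zeros at y ∈ ∅
  x = 4: [0↦5, 1↦2, 2↦6, 3↦4, 4↦4, 5↦0, 6↦0]  zeros at y ∈ {5, 6}
  x = 5: [0↦6, 1↦5, 2↦6, 3↦3, 4↦4, 5↦3, 6↦1]  zeros at y ∈ ∅
  x = 6: [0↦2, 1↦3, 2↦1, 3↦4, 4↦6, 5↦1, 6↦4]  zeros at y ∈ ∅
Collecting zeros: affine points = {(0, 6), (4, 5), (4, 6)}.
Total count |C(F_7)_aff| = 3.


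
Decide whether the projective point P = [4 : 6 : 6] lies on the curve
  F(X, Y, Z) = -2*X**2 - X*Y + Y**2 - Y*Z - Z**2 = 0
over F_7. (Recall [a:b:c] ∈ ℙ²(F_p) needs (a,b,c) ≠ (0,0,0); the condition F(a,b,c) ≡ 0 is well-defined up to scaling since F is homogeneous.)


F(4,6,6) ≡ 6 (mod 7); P is NOT on the curve.

Evaluate F(4, 6, 6) term-by-term (mod 7).
  -2*X**2 ↦ -2·16·1·1 = -32
  -X*Y ↦ -1·4·6·1 = -24
  Y**2 ↦ 1·1·36·1 = 36
  -Y*Z ↦ -1·1·6·6 = -36
  -Z**2 ↦ -1·1·1·36 = -36
Sum: F(4, 6, 6) = (-32) + (-24) + (36) + (-36) + (-36) = -92.
Reducing mod 7: -92 ≡ 6 (mod 7).
Since F(a, b, c) ≡ 6 ≠ 0 (mod 7), P does NOT lie on the curve.
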